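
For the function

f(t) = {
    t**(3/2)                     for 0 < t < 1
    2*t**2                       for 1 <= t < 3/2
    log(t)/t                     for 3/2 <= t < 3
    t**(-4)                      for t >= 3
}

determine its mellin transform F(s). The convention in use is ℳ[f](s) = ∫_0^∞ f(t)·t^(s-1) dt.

f breaks at 1, 3/2, 3 into 4 integrals to sum
on [0, 1): add ∫ t**(3/2)·t^(s-1) dt
segment [1, 3/2) carries 2*t**2; integrate it
segment [3/2, 3) carries log(t)/t; integrate it
on [3, ∞): add ∫ t**(-4)·t^(s-1) dt

(324*2**s*(s - 4)*(s + 2)*(s**2 - 2*s + 1) - 324*2**s*(s - 4)*(2*s + 3)*(s**2 - 2*s + 1) - 108*3**s*s*(s - 4)*(s + 2)*(2*s + 3)*log(3) + 108*3**s*s*(s - 4)*(s + 2)*(2*s + 3)*log(2) - 108*3**s*(s - 4)*(s + 2)*(2*s + 3)*log(2) + 108*3**s*(s - 4)*(s + 2)*(2*s + 3) + 108*3**s*(s - 4)*(s + 2)*(2*s + 3)*log(3) + 729*3**s*(s - 4)*(2*s + 3)*(s**2 - 2*s + 1) + 54*6**s*s*(s - 4)*(s + 2)*(2*s + 3)*log(3) - 54*6**s*(s - 4)*(s + 2)*(2*s + 3)*log(3) - 54*6**s*(s - 4)*(s + 2)*(2*s + 3) - 2*6**s*(s + 2)*(2*s + 3)*(s**2 - 2*s + 1))/(162*2**s*(s - 4)*(s + 2)*(2*s + 3)*(s**2 - 2*s + 1))
  -3/2 < Re(s) < 4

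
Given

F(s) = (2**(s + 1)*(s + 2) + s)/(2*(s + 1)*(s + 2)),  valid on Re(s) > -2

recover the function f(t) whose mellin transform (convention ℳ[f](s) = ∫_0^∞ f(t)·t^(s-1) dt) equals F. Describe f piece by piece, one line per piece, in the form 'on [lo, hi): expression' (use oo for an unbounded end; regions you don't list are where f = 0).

on [0, 1): t**2
on [1, 2): t/2

reversing the shared t-power: t on [0, 1); 1/2 on [1, 2)
cuts at 1: linearity sums the 2 kernel integrals
piece [0, 1): integrate t**2 against the kernel
segment 1 to 2 holds t/2; add its integral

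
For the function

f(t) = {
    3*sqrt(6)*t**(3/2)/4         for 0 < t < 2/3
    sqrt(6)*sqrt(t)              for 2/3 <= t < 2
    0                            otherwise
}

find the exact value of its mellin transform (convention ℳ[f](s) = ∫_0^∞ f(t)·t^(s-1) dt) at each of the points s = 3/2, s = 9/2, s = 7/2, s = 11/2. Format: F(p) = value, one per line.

peel off the common scale on t: t**(3/2) on [0, 1); 2*sqrt(t) on [1, 3)
breakpoints 2/3: one integral from each of the 2 segments
the [0, 2/3) slice contributes ∫ 3*sqrt(6)*t**(3/2)/4·t^(s-1) dt
segment 2/3 to 2 holds sqrt(6)*sqrt(t); add its integral

F(3/2) = 50*sqrt(6)/27
F(9/2) = 23272*sqrt(6)/3645
F(7/2) = 536*sqrt(6)/135
F(11/2) = 163168*sqrt(6)/15309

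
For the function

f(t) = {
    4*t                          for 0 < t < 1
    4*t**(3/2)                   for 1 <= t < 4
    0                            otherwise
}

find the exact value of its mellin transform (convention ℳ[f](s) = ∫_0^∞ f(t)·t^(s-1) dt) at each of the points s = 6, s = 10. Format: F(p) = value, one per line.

F(6) = 1835012/105
F(10) = 738197508/253

integrate the 2 segments split at 1, then add the results
∫ over [0, 1) of 4*t·t^(s-1) joins the sum
∫ over [1, 4) of 4*t**(3/2)·t^(s-1) joins the sum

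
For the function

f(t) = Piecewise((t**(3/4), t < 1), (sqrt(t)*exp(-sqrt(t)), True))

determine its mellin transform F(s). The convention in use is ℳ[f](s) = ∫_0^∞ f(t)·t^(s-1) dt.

2*((4*s + 3)*uppergamma(2*s + 1, 1) + 2)/(4*s + 3)
  Re(s) > -3/4

remove the shared t-power first: t**(1/4) on [0, 1); exp(-sqrt(t)) on [1, ∞)
the power substitution comes off first: sqrt(t) on [0, 1); exp(-t) on [1, ∞)
cuts at 1: linearity sums the 2 kernel integrals
∫ over [0, 1) of t**(3/4)·t^(s-1) joins the sum
∫ over [1, ∞) of sqrt(t)*exp(-sqrt(t))·t^(s-1) joins the sum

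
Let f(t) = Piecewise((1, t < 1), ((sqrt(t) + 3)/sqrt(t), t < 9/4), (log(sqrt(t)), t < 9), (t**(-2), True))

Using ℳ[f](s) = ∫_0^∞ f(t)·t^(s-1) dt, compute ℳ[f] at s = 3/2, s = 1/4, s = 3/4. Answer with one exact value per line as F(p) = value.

undo the power substitution: 1 on [0, 1); (t + 3)/t on [1, 3/2); log(t) on [3/2, 3); …
the shared t-power comes off first: t on [0, 1); t + 3 on [1, 3/2); t*log(t) on [3/2, 3); …
treat the 4 regions marked off by 1, 9/4, 9 separately and sum
segment 0 to 1 holds 1; add its integral
piece [1, 9/4): integrate (sqrt(t) + 3)/sqrt(t) against the kernel
piece [9/4, 9): integrate log(sqrt(t)) against the kernel
the [9, ∞) slice contributes ∫ t**(-2)·t^(s-1) dt

F(3/2) = 17/12 + log(57395628*54**(1/4))
F(1/4) = -4532*sqrt(3)/567 + 2*sqrt(6) + log(2**(2*sqrt(6))*3**(-2*sqrt(6) + 4*sqrt(3))) + 12
F(3/4) = -12 - 356*sqrt(3)/135 + log(2**(sqrt(6))*3**(-sqrt(6) + 4*sqrt(3))) + 23*sqrt(6)/3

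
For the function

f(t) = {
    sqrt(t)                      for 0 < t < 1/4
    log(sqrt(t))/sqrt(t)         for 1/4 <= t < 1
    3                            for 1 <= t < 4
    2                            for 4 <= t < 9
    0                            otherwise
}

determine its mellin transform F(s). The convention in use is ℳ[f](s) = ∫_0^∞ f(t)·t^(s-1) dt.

(16**s*(2*s + 1)*(4*s**2 - 4*s + 1) - 2**(2*s + 1)*s*(2*s + 1) + 2*36**s*(2*s + 1)*(4*s**2 - 4*s + 1) - 3*4**s*(2*s + 1)*(4*s**2 - 4*s + 1) + 8*s**2*(2*s + 1)*log(2) - 4*s*(2*s + 1)*log(2) + 4*s*(2*s + 1) + s*(4*s**2 - 4*s + 1))/(4**s*s*(2*s + 1)*(4*s**2 - 4*s + 1))
  Re(s) > -1/2

undo the power substitution: t on [0, 1/2); log(t)/t on [1/2, 1); 3 on [1, 2); …
breakpoints 1/4, 1, 4: one integral from each of the 4 segments
for t in [0, 1/4): the term is ∫ sqrt(t)·t^(s-1)
segment [1/4, 1) carries log(sqrt(t))/sqrt(t); integrate it
between 1 and 4 the integrand is 3·t^(s-1)
over [4, 9), the kernel integral of 2 enters the sum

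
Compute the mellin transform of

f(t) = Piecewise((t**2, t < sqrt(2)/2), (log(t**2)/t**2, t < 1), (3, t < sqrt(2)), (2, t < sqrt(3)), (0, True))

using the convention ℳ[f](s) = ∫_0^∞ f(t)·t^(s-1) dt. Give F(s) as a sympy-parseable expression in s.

peel off the power substitution: t on [0, 1/2); log(t)/t on [1/2, 1); 3 on [1, 2); …
summing 4 kernel integrals split by sqrt(2)/2, 1, sqrt(2) yields ℳ[f](s)
∫ over [0, sqrt(2)/2) of t**2·t^(s-1) joins the sum
between sqrt(2)/2 and 1 the integrand is log(t**2)/t**2·t^(s-1)
for t in [1, sqrt(2)): the term is ∫ 3·t^(s-1)
on [sqrt(2), sqrt(3)): add ∫ 2·t^(s-1) dt

(sqrt(2)/2)**s*(-4*2**(s/2)*s*(s + 2) - 6*2**(s/2)*(s + 2)*(s**2 - 4*s + 4) + 2*2**s*(s + 2)*(s**2 - 4*s + 4) + 4*6**(s/2)*(s + 2)*(s**2 - 4*s + 4) + 4*s**2*(s + 2)*log(2) - 8*s*(s + 2)*log(2) + 8*s*(s + 2) + s*(s**2 - 4*s + 4))/(2*s*(s + 2)*(s**2 - 4*s + 4))
  Re(s) > -2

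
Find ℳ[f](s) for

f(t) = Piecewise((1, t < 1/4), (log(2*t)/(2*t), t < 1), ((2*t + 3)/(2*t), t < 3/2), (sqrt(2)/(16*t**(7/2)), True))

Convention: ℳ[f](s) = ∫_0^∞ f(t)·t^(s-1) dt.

2**(1 - s)*(54*2**(2*s - 2)*s*(s - 1)*(2*s - 7)*log(2) - 54*2**(2*s - 2)*s*(2*s - 7) - 270*2**(2*s - 2)*(s - 1)**2*(2*s - 7) - 162*2**(2*s - 2)*(s - 1)*(2*s - 7) - 4*sqrt(3)*6**(s - 1)*s*(s - 1)**2 + 324*6**(s - 1)*(s - 1)**2*(2*s - 7) + 162*6**(s - 1)*(s - 1)*(2*s - 7) + 54*s*(s - 1)*(2*s - 7)*log(2) + 54*s*(2*s - 7) + 27*(s - 1)**2*(2*s - 7))/(54*2**s*s*(s - 1)**2*(2*s - 7))
  0 < Re(s) < 7/2

invert the common scale on t to get 1 on [0, 1/2); log(t)/t on [1/2, 2); (t + 3)/t on [2, 3); …
the shared t-power comes off first: t on [0, 1/2); log(t) on [1/2, 2); t + 3 on [2, 3); …
linearity at 1/4, 1, 3/2 turns ℳ[f](s) into 4 summed integrals
the [0, 1/4) slice contributes ∫ 1·t^(s-1) dt
[1/4, 1) adds the kernel integral of log(2*t)/(2*t)
∫ (2*t + 3)/(2*t)·t^(s-1) over [1, 3/2)
on [3/2, ∞): add ∫ sqrt(2)/(16*t**(7/2))·t^(s-1) dt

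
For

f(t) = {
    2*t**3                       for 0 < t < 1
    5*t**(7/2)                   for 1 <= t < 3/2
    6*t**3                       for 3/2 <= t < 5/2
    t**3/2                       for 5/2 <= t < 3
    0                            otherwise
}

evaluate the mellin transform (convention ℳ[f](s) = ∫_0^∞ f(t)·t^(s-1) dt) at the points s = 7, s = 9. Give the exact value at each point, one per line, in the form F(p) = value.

cuts at 1, 3/2, 5/2: linearity sums the 4 kernel integrals
between 0 and 1 the integrand is 2*t**3·t^(s-1)
segment 1 to 3/2 holds 5*t**(7/2); add its integral
between 3/2 and 5/2 the integrand is 6*t**3·t^(s-1)
segment 5/2 to 3 holds t**3/2; add its integral

F(7) = 98415*sqrt(6)/7168 + 3510649939/430080
F(9) = 531441*sqrt(6)/20480 + 8093214969/163840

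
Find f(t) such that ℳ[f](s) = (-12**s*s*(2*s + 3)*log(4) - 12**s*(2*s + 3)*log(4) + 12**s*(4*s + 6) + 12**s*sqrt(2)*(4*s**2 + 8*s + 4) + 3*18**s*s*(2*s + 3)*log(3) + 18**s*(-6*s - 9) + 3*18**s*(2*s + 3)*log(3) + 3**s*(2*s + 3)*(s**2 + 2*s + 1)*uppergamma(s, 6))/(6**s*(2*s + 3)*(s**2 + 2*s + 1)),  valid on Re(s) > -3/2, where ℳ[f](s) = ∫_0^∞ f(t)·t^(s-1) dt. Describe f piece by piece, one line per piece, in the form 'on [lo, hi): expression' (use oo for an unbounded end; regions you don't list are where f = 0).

the 3 pieces separated at 2, 3 each add one integral
∫ over [0, 2) of t**(3/2)·t^(s-1) joins the sum
the [2, 3) slice contributes ∫ t*log(t)·t^(s-1) dt
∫ over [3, ∞) of exp(-2*t)·t^(s-1) joins the sum

on [0, 2): t**(3/2)
on [2, 3): t*log(t)
on [3, oo): exp(-2*t)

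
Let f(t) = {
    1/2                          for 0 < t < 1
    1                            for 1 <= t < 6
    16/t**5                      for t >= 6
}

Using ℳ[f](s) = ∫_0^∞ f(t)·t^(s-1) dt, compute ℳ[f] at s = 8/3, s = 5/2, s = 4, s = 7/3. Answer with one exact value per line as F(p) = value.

invert the shared t-power to get t/2 on [0, 1); t on [1, 6); 16/t**4 on [6, ∞)
strip the common scale on t: t on [0, 1/2); 2*t on [1/2, 3); t**(-4) on [3, ∞)
f breaks at 1, 6 into 3 integrals to sum
piece [0, 1): integrate 1/2 against the kernel
∫ 1·t^(s-1) over [1, 6)
the [6, ∞) slice contributes ∫ 16/t**5·t^(s-1) dt

F(8/3) = -3/16 + 1705*6**(2/3)/126
F(5/2) = -1/5 + 1948*sqrt(6)/135
F(4) = 7837/24
F(7/3) = -3/14 + 3895*6**(1/3)/252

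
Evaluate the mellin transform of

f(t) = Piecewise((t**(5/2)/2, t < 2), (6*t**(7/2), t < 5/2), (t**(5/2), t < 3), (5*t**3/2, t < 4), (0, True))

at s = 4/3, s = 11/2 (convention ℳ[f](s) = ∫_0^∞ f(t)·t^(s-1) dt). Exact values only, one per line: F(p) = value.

decompose at 2, 5/2, 3; ℳ[f](s) sums the 4 pieces' integrals
segment [0, 2) carries t**(5/2)/2; integrate it
the [2, 5/2) slice contributes ∫ 6*t**(7/2)·t^(s-1) dt
on [5/2, 3): add ∫ t**(5/2)·t^(s-1) dt
on [3, 4): add ∫ 5*t**3/2·t^(s-1) dt

F(4/3) = -1215*3**(1/3)/26 - 12552*2**(5/6)/667 + 162*3**(5/6)/23 + 29625*2**(1/6)*5**(5/6)/1334 + 1920*2**(2/3)/13
F(11/2) = 4323914965/104448 - 32805*sqrt(3)/17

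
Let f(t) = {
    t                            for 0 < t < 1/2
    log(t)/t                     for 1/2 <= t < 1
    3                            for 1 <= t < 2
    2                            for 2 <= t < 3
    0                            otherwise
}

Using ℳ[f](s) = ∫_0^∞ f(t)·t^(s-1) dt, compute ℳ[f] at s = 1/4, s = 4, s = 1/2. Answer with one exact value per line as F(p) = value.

F(1/4) = 2**(3/4)*(-310*2**(1/4) - 60*log(2) + 89 + 90*sqrt(2) + 180*6**(1/4))/45
F(4) = log(2)/24 + 62869/1440
F(1/2) = sqrt(2)*(-30*sqrt(2) - 12*log(2) + 12*sqrt(6) + 37)/6

summing 4 kernel integrals split by 1/2, 1, 2 yields ℳ[f](s)
on [0, 1/2): add ∫ t·t^(s-1) dt
∫ log(t)/t·t^(s-1) over [1/2, 1)
∫ 3·t^(s-1) over [1, 2)
piece [2, 3): integrate 2 against the kernel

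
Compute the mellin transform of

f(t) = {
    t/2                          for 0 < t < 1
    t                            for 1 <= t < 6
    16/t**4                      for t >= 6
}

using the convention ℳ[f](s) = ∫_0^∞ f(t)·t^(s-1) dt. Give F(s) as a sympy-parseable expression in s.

reversing the common scale on t: t on [0, 1/2); 2*t on [1/2, 3); t**(-4) on [3, ∞)
linearity at 1, 6 turns ℳ[f](s) into 3 summed integrals
[0, 1) adds the kernel integral of t/2
∫ t·t^(s-1) over [1, 6)
piece [6, ∞): integrate 16/t**4 against the kernel

(970*6**s*s - 3890*6**s - 81*s + 324)/(162*(s**2 - 3*s - 4))
  -1 < Re(s) < 4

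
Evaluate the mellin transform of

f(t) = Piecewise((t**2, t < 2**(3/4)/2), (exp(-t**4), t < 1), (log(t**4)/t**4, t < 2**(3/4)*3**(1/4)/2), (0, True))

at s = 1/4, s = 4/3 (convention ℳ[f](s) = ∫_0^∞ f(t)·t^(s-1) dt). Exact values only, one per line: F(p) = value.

invert the power substitution to get t on [0, sqrt(2)/2); exp(-t**2) on [sqrt(2)/2, 1); log(t**2)/t**2 on [1, sqrt(6)/2)
back out the power substitution: sqrt(t) on [0, 1/2); exp(-t) on [1/2, 1); log(t)/t on [1, 3/2)
integrate the 3 segments split at 2**(3/4)/2, 1, then add the results
on [0, 2**(3/4)/2) integrate f = t**2 against the kernel
for t in [2**(3/4)/2, 1): the term is ∫ exp(-t**4)·t^(s-1)
∫ log(t**4)/t**4·t^(s-1) over [1, 2**(3/4)*3**(1/4)/2)

F(1/4) = -4*2**(15/16)*3**(1/16)*log(3)/45 - 64*2**(15/16)*3**(1/16)/675 - uppergamma(1/16, 1)/4 + 4*2**(15/16)*3**(1/16)*log(2)/45 + uppergamma(1/16, 1/2)/4 + 64/225 + 2*2**(7/16)/9
F(4/3) = -3*2**(2/3)*3**(1/3)/16 - 2**(2/3)*3**(1/3)*log(3)/8 - uppergamma(1/3, 1)/4 + uppergamma(1/3, 1/2)/4 + 3*2**(1/6)/20 + 2**(2/3)*3**(1/3)*log(2)/8 + 9/16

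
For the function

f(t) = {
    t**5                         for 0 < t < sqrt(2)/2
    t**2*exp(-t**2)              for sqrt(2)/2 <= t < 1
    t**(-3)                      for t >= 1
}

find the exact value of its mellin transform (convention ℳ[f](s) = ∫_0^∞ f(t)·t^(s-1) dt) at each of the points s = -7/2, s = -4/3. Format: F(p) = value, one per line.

F(-7/2) = -uppergamma(-3/4, 1)/2 + 2/13 + uppergamma(-3/4, 1/2)/2 + 2**(1/4)/3
F(-4/3) = -uppergamma(1/3, 1)/2 + 3*2**(1/6)/44 + 3/13 + uppergamma(1/3, 1/2)/2

invert the shared t-power to get t**3 on [0, sqrt(2)/2); exp(-t**2) on [sqrt(2)/2, 1); t**(-5) on [1, ∞)
undo the power substitution: t**(3/2) on [0, 1/2); exp(-t) on [1/2, 1); t**(-5/2) on [1, ∞)
decompose at sqrt(2)/2, 1; ℳ[f](s) sums the 3 pieces' integrals
for t in [0, sqrt(2)/2): the term is ∫ t**5·t^(s-1)
segment [sqrt(2)/2, 1) carries t**2*exp(-t**2); integrate it
∫ t**(-3)·t^(s-1) over [1, ∞)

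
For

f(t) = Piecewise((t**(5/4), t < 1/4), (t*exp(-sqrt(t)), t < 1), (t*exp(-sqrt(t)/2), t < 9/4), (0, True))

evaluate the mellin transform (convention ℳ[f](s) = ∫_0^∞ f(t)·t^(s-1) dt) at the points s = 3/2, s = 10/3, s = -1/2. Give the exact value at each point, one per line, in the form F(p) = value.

reversing the power substitution: t**(5/2) on [0, 1/2); t**2*exp(-t) on [1/2, 1); t**2*exp(-t/2) on [1, 3/2)
remove the shared t-power first: sqrt(t) on [0, 1/2); exp(-t) on [1/2, 1); exp(-t/2) on [1, 3/2)
cuts at 1/4, 1: linearity sums the 3 kernel integrals
on [0, 1/4) integrate f = t**(5/4) against the kernel
on [1/4, 1) integrate f = t*exp(-sqrt(t)) against the kernel
over [1, 9/4), the kernel integral of t*exp(-sqrt(t)/2) enters the sum

F(3/2) = -12993*exp(-3/4)/4 - 130*exp(-1) + sqrt(2)/176 + 20889*exp(-1/2)/8
F(10/3) = -512*2**(2/3)*uppergamma(26/3, 3/4) - 2*uppergamma(26/3, 1) + 3*2**(5/6)/14080 + 2*uppergamma(26/3, 1/2) + 512*2**(2/3)*uppergamma(26/3, 1/2)
F(-1/2) = -4*exp(-3/4) - 2*exp(-1) + sqrt(2)/3 + 6*exp(-1/2)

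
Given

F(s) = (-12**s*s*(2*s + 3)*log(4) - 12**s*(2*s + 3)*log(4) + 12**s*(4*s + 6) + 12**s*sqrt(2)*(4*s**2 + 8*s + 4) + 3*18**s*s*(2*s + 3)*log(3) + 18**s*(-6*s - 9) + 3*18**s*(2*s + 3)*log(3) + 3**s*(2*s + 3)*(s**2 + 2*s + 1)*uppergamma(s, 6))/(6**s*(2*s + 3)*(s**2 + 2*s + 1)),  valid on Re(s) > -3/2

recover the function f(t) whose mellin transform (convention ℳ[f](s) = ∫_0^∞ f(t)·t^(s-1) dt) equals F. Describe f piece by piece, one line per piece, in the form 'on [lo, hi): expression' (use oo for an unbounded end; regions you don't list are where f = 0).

slice at 2, 3, transform all 3 pieces, and sum them
segment 0 to 2 holds t**(3/2); add its integral
on [2, 3) integrate f = t*log(t) against the kernel
piece [3, ∞): integrate exp(-2*t) against the kernel

on [0, 2): t**(3/2)
on [2, 3): t*log(t)
on [3, oo): exp(-2*t)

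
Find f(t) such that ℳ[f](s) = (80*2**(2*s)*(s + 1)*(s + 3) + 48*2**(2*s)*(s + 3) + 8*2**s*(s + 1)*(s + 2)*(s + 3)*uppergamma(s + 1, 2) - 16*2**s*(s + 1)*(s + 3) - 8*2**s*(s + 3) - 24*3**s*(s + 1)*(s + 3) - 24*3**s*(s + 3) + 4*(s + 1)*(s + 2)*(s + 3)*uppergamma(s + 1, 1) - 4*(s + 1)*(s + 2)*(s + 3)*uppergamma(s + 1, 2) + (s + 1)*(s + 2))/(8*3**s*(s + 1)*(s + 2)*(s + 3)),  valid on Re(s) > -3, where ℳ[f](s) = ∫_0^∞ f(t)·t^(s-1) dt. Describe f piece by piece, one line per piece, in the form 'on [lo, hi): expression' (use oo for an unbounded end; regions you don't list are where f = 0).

peel off the common scale on t: t**3 on [0, 1/2); t*exp(-2*t) on [1/2, 1); t*(t + 1) on [1, 3/2); …
the shared t-power comes off first: t**2 on [0, 1/2); exp(-2*t) on [1/2, 1); t + 1 on [1, 3/2); …
split f at 1/3, 2/3, 1, 4/3: ℳ[f](s) collects 5 kernel integrals
∫ over [0, 1/3) of 27*t**3/8·t^(s-1) joins the sum
segment 1/3 to 2/3 holds 3*t*exp(-3*t)/2; add its integral
∫ over [2/3, 1) of 3*t*(3*t/2 + 1)/2·t^(s-1) joins the sum
on [1, 4/3) integrate f = 3*t*(3*t/2 + 3)/2 against the kernel
the [4/3, ∞) slice contributes ∫ 3*t*exp(-3*t/2)/2·t^(s-1) dt

on [0, 1/3): 27*t**3/8
on [1/3, 2/3): 3*t*exp(-3*t)/2
on [2/3, 1): 3*t*(3*t/2 + 1)/2
on [1, 4/3): 3*t*(3*t/2 + 3)/2
on [4/3, oo): 3*t*exp(-3*t/2)/2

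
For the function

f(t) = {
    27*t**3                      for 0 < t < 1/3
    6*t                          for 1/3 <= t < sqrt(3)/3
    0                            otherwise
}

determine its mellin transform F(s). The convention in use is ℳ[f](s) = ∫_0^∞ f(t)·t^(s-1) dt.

reversing the common scale on t: t**3 on [0, 1); 2*t on [1, sqrt(3))
remove the power substitution first: t**(3/2) on [0, 1); 2*sqrt(t) on [1, 3)
slice at 1/3, transform all 2 pieces, and sum them
[0, 1/3) adds the kernel integral of 27*t**3
over [1/3, sqrt(3)/3), the kernel integral of 6*t enters the sum

(2*3**(s/2 + 1/2)*(s + 3) - s - 5)/(3**s*(s + 1)*(s + 3))
  Re(s) > -3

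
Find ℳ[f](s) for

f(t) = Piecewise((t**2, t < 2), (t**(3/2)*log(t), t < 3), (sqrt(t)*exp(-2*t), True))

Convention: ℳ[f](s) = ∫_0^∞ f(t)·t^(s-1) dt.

6**(1/2 - s)*(-4*12**(s + 1/2)*(s + 2)*(2*s + 1)*log(2) - 8*12**(s + 1/2)*(s + 2)*log(2) + 8*12**(s + 1/2)*(s + 2) + 2*12**(s + 1/2)*sqrt(2)*(8*s + (2*s + 1)**2 + 8) + 6*18**(s + 1/2)*(s + 2)*(2*s + 1)*log(3) - 12*18**(s + 1/2)*(s + 2) + 12*18**(s + 1/2)*(s + 2)*log(3) + 3**(s + 1/2)*(s + 2)*(8*s + (2*s + 1)**2 + 8)*uppergamma(s + 1/2, 6))/(6*(s + 2)*(8*s + (2*s + 1)**2 + 8))
  Re(s) > -2

invert the shared t-power to get t**(3/2) on [0, 2); t*log(t) on [2, 3); exp(-2*t) on [3, ∞)
decompose at 2, 3; ℳ[f](s) sums the 3 pieces' integrals
for t in [0, 2): the term is ∫ t**2·t^(s-1)
segment 2 to 3 holds t**(3/2)*log(t); add its integral
∫ over [3, ∞) of sqrt(t)*exp(-2*t)·t^(s-1) joins the sum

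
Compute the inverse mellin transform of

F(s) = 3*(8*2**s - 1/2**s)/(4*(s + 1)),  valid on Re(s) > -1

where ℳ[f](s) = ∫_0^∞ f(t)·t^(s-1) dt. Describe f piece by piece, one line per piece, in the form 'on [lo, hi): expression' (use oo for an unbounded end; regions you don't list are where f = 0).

the 2 pieces separated at 1/2 each add one integral
∫ 3*t/2·t^(s-1) over [0, 1/2)
∫ 3*t·t^(s-1) over [1/2, 2)

on [0, 1/2): 3*t/2
on [1/2, 2): 3*t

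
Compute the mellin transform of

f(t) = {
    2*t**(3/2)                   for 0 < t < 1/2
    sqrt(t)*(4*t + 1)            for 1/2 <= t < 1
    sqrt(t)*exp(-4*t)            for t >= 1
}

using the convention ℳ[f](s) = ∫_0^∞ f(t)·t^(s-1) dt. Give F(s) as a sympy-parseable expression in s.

8**(-s - 1/2)*(2**(s + 1/2)*(s + 1/2)*(s + 3/2)*uppergamma(s + 1/2, 4) - 2*4**(s + 1/2)*(s + 1/2) - 4**(s + 1/2) + 5*8**(s + 1/2)*(s + 1/2) + 8**(s + 1/2))/((s + 1/2)*(s + 3/2))
  Re(s) > -3/2

back out the shared t-power: 2*t on [0, 1/2); 4*t + 1 on [1/2, 1); exp(-4*t) on [1, ∞)
reversing the common scale on t: t on [0, 1); 2*t + 1 on [1, 2); exp(-2*t) on [2, ∞)
split f at 1/2, 1: ℳ[f](s) collects 3 kernel integrals
segment [0, 1/2) carries 2*t**(3/2); integrate it
∫ over [1/2, 1) of sqrt(t)*(4*t + 1)·t^(s-1) joins the sum
the [1, ∞) slice contributes ∫ sqrt(t)*exp(-4*t)·t^(s-1) dt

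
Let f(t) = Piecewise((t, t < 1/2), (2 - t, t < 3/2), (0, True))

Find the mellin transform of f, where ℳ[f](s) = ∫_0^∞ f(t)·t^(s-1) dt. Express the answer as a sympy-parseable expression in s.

(3**s*s + 4*3**s - 2*s - 4)/(2*2**s*s*(s + 1))
  Re(s) > -1

linearity at 1/2 turns ℳ[f](s) into 2 summed integrals
[0, 1/2) adds the kernel integral of t
on [1/2, 3/2): add ∫ (2 - t)·t^(s-1) dt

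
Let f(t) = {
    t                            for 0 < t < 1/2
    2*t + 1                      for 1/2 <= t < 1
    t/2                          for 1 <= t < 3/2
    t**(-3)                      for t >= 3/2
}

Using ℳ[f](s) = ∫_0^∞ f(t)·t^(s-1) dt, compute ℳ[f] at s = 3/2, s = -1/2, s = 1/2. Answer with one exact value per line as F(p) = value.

slice at 1/2, 1, 3/2, transform all 4 pieces, and sum them
[0, 1/2) adds the kernel integral of t
on [1/2, 1): add ∫ (2*t + 1)·t^(s-1) dt
segment [1, 3/2) carries t/2; integrate it
[3/2, ∞) adds the kernel integral of t**(-3)

F(3/2) = -13*sqrt(2)/60 + 403*sqrt(6)/1080 + 19/15
F(-1/2) = 1 + 599*sqrt(6)/1134 + sqrt(2)
F(1/2) = -7*sqrt(2)/6 + 167*sqrt(6)/540 + 3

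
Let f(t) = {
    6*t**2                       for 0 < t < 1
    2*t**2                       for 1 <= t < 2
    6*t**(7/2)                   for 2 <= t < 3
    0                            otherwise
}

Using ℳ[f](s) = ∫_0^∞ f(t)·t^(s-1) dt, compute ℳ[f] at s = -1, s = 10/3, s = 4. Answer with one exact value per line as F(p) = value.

F(-1) = -48*sqrt(2)/5 + 8 + 108*sqrt(3)/5
F(10/3) = -2304*2**(5/6)/41 + 3/4 + 12*2**(1/3) + 26244*3**(5/6)/41
F(4) = -512*sqrt(2)/5 + 22 + 8748*sqrt(3)/5

slice at 1, 2, transform all 3 pieces, and sum them
on [0, 1) integrate f = 6*t**2 against the kernel
on [1, 2) integrate f = 2*t**2 against the kernel
∫ over [2, 3) of 6*t**(7/2)·t^(s-1) joins the sum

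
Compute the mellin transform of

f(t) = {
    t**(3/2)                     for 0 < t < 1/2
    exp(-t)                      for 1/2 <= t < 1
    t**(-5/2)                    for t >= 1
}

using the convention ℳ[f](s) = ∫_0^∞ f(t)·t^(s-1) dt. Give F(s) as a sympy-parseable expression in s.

slice at 1/2, 1, transform all 3 pieces, and sum them
∫ over [0, 1/2) of t**(3/2)·t^(s-1) joins the sum
on [1/2, 1) integrate f = exp(-t) against the kernel
segment [1, ∞) carries t**(-5/2); integrate it

(2*2**s*(2*s - 5)*(2*s + 3)*uppergamma(s, 1/2) - 2*2**s*(2*s - 5)*(2*s + 3)*uppergamma(s, 1) - 4*2**s*(2*s + 3) + sqrt(2)*(2*s - 5))/(2*2**s*(2*s - 5)*(2*s + 3))
  -3/2 < Re(s) < 5/2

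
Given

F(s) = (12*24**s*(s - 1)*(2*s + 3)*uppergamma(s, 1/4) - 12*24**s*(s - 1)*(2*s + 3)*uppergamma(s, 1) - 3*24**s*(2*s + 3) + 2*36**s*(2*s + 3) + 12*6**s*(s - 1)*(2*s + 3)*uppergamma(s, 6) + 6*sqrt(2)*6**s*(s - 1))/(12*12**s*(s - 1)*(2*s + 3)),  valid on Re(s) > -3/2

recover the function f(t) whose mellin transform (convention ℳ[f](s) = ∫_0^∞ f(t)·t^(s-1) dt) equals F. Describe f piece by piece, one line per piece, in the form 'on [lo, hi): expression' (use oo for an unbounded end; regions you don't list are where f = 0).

on [0, 1/2): t**(3/2)
on [1/2, 2): exp(-t/2)
on [2, 3): 1/(2*t)
on [3, oo): exp(-2*t)

summing 4 kernel integrals split by 1/2, 2, 3 yields ℳ[f](s)
segment [0, 1/2) carries t**(3/2); integrate it
∫ over [1/2, 2) of exp(-t/2)·t^(s-1) joins the sum
the [2, 3) slice contributes ∫ 1/(2*t)·t^(s-1) dt
over [3, ∞), the kernel integral of exp(-2*t) enters the sum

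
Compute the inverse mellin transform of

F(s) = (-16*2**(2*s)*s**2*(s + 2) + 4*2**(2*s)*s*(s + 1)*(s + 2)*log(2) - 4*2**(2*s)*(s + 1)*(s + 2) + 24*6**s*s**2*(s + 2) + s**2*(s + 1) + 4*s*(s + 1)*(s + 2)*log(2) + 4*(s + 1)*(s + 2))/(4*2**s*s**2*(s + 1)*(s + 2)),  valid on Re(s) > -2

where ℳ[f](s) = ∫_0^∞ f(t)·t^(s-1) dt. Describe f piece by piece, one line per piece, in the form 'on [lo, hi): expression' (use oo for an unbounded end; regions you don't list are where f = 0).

breakpoints 1/2, 2: one integral from each of the 3 segments
[0, 1/2) adds the kernel integral of t**2
over [1/2, 2), the kernel integral of log(t) enters the sum
between 2 and 3 the integrand is 2*t·t^(s-1)

on [0, 1/2): t**2
on [1/2, 2): log(t)
on [2, 3): 2*t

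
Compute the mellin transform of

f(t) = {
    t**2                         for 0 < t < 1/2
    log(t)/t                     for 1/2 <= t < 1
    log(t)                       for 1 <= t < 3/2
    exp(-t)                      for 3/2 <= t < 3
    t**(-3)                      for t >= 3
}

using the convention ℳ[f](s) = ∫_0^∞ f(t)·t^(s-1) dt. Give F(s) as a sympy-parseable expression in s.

the 5 pieces separated at 1/2, 1, 3/2, 3 each add one integral
piece [0, 1/2): integrate t**2 against the kernel
over [1/2, 1), the kernel integral of log(t)/t enters the sum
[1, 3/2) adds the kernel integral of log(t)
for t in [3/2, 3): the term is ∫ exp(-t)·t^(s-1)
on [3, ∞) integrate f = t**(-3) against the kernel

(108*2**s*s**2*(s - 3)*(s + 2)*(s**2 - 2*s + 1)*uppergamma(s, 3/2) - 108*2**s*s**2*(s - 3)*(s + 2)*(s**2 - 2*s + 1)*uppergamma(s, 3) - 108*2**s*s**2*(s - 3)*(s + 2) + 108*2**s*(s - 3)*(s + 2)*(s**2 - 2*s + 1) - 108*3**s*s*(s - 3)*(s + 2)*(s**2 - 2*s + 1)*log(2) + 108*3**s*s*(s - 3)*(s + 2)*(s**2 - 2*s + 1)*log(3) - 108*3**s*(s - 3)*(s + 2)*(s**2 - 2*s + 1) - 4*6**s*s**2*(s + 2)*(s**2 - 2*s + 1) + 216*s**3*(s - 3)*(s + 2)*log(2) - 216*s**2*(s - 3)*(s + 2)*log(2) + 216*s**2*(s - 3)*(s + 2) + 27*s**2*(s - 3)*(s**2 - 2*s + 1))/(108*2**s*s**2*(s - 3)*(s + 2)*(s**2 - 2*s + 1))
  -2 < Re(s) < 3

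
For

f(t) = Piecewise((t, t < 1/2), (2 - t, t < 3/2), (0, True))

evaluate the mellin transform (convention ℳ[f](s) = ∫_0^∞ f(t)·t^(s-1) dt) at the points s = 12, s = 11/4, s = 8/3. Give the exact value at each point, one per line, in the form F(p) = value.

f breaks at 1/2 into 2 integrals to sum
∫ over [0, 1/2) of t·t^(s-1) joins the sum
the [1/2, 3/2) slice contributes ∫ (2 - t)·t^(s-1) dt

F(12) = 2125757/319488
F(11/4) = 2**(1/4)*(-38 + 243*3**(3/4))/660
F(8/3) = 3*2**(1/3)*(-7 + 45*3**(2/3))/352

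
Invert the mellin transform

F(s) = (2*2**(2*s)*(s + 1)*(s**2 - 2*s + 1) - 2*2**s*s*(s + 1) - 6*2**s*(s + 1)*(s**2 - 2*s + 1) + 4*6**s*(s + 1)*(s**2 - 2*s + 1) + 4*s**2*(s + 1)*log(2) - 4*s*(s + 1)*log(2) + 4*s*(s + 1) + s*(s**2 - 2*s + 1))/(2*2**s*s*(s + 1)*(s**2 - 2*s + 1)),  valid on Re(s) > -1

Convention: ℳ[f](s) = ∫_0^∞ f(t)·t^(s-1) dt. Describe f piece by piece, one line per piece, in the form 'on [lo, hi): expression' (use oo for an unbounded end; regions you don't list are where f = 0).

treat the 4 regions marked off by 1/2, 1, 2 separately and sum
over [0, 1/2), the kernel integral of t enters the sum
piece [1/2, 1): integrate log(t)/t against the kernel
the [1, 2) slice contributes ∫ 3·t^(s-1) dt
[2, 3) adds the kernel integral of 2

on [0, 1/2): t
on [1/2, 1): log(t)/t
on [1, 2): 3
on [2, 3): 2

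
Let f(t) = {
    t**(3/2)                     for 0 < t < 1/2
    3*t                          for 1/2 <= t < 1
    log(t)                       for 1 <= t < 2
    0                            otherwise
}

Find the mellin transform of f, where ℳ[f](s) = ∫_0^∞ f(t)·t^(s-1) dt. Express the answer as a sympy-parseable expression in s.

cuts at 1/2, 1: linearity sums the 3 kernel integrals
∫ t**(3/2)·t^(s-1) over [0, 1/2)
[1/2, 1) adds the kernel integral of 3*t
for t in [1, 2): the term is ∫ log(t)·t^(s-1)

(-2*2**(2*s)*(s + 1)*(2*s + 3) + 6*2**s*s**2*(2*s + 3) + 2*2**s*(s + 1)*(2*s + 3) + 4**s*s*(s + 1)*(2*s + 3)*log(4) + sqrt(2)*s**2*(s + 1) - 3*s**2*(2*s + 3))/(2*2**s*s**2*(s + 1)*(2*s + 3))
  Re(s) > -3/2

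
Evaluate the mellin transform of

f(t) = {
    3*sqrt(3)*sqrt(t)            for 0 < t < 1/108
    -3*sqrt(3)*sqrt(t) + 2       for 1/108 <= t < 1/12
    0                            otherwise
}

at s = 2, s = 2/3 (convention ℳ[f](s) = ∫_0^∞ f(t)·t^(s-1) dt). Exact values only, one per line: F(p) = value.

F(2) = 53/19440
F(2/3) = 2**(2/3)*(-5 + 12*3**(1/3))/84

peel off the common scale on t: 3*sqrt(t) on [0, 1/36); 2 - 3*sqrt(t) on [1/36, 1/4)
the power substitution comes off first: 3*t on [0, 1/6); 2 - 3*t on [1/6, 1/2)
the common scale on t comes off first: t on [0, 1/2); 2 - t on [1/2, 3/2)
f breaks at 1/108 into 2 integrals to sum
∫ over [0, 1/108) of 3*sqrt(3)*sqrt(t)·t^(s-1) joins the sum
between 1/108 and 1/12 the integrand is (-3*sqrt(3)*sqrt(t) + 2)·t^(s-1)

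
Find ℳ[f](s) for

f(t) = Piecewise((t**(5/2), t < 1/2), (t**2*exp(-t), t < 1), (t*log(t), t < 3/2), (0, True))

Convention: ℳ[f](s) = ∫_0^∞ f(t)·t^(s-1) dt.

(4*2**s*(2*s + 5)*(2*s - (s + 2)**2 + 3)*uppergamma(s + 2, 1/2) - 4*2**s*(2*s + 5)*(2*s - (s + 2)**2 + 3)*uppergamma(s + 2, 1) - 4*2**s*(2*s + 5) + 3**s*(s + 2)*(2*s + 5)*(-6*log(3) + 6*log(2)) + 3**s*(2*s + 5)*(-6*log(2) + 6*log(3)) + 6*3**s*(2*s + 5) + sqrt(2)*(2*s - (s + 2)**2 + 3))/(4*2**s*(2*s + 5)*(2*s - (s + 2)**2 + 3))
  Re(s) > -5/2

reversing the shared t-power: sqrt(t) on [0, 1/2); exp(-t) on [1/2, 1); log(t)/t on [1, 3/2)
slice at 1/2, 1, transform all 3 pieces, and sum them
segment 0 to 1/2 holds t**(5/2); add its integral
for t in [1/2, 1): the term is ∫ t**2*exp(-t)·t^(s-1)
segment 1 to 3/2 holds t*log(t); add its integral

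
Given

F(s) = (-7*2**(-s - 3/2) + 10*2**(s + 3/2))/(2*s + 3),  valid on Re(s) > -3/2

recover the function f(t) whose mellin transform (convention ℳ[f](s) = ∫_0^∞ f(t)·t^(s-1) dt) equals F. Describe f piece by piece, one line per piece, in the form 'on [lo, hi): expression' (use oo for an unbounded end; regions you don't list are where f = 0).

integrate the 2 segments split at 1/2, then add the results
segment 0 to 1/2 holds 3*t**(3/2)/2; add its integral
segment 1/2 to 2 holds 5*t**(3/2); add its integral

on [0, 1/2): 3*t**(3/2)/2
on [1/2, 2): 5*t**(3/2)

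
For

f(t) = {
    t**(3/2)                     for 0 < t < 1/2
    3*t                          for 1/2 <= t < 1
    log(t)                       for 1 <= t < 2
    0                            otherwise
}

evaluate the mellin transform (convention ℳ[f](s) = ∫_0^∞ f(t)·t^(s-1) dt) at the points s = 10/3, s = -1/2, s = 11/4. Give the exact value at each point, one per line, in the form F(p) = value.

breakpoints 1/2, 1: one integral from each of the 3 segments
on [0, 1/2): add ∫ t**(3/2)·t^(s-1) dt
∫ over [1/2, 1) of 3*t·t^(s-1) joins the sum
between 1 and 2 the integrand is log(t)·t^(s-1)

F(10/3) = -18*2**(1/3)/25 - 9*2**(2/3)/416 + 3*2**(1/6)/464 + 1017/1300 + 12*2**(1/3)*log(2)/5
F(-1/2) = -5*sqrt(2) - sqrt(2)*log(2) + 21/2
F(11/4) = -8583*2**(3/4)/16456 - 2**(1/4)/20 + 564/605 + 16*2**(3/4)*log(2)/11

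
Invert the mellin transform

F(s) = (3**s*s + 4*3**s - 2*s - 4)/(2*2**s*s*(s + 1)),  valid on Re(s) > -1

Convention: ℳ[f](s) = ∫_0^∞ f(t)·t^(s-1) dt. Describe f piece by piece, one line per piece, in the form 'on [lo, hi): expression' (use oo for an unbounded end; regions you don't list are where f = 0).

on [0, 1/2): t
on [1/2, 3/2): 2 - t

split f at 1/2: ℳ[f](s) collects 2 kernel integrals
over [0, 1/2), the kernel integral of t enters the sum
segment 1/2 to 3/2 holds (2 - t); add its integral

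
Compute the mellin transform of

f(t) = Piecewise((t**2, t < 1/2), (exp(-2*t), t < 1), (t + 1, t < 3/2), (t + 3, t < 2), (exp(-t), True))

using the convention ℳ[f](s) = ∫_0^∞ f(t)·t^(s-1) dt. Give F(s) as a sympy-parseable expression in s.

split f at 1/2, 1, 3/2, 2: ℳ[f](s) collects 5 kernel integrals
∫ t**2·t^(s-1) over [0, 1/2)
over [1/2, 1), the kernel integral of exp(-2*t) enters the sum
segment 1 to 3/2 holds (t + 1); add its integral
on [3/2, 2) integrate f = (t + 3) against the kernel
[2, ∞) adds the kernel integral of exp(-t)

(20*2**(2*s)*s*(s + 2) + 12*2**(2*s)*(s + 2) + 4*2**s*s*(s + 1)*(s + 2)*uppergamma(s, 2) - 8*2**s*s*(s + 2) - 4*2**s*(s + 2) - 8*3**s*s*(s + 2) - 8*3**s*(s + 2) + 4*s*(s + 1)*(s + 2)*uppergamma(s, 1) - 4*s*(s + 1)*(s + 2)*uppergamma(s, 2) + s*(s + 1))/(4*2**s*s*(s + 1)*(s + 2))
  Re(s) > -2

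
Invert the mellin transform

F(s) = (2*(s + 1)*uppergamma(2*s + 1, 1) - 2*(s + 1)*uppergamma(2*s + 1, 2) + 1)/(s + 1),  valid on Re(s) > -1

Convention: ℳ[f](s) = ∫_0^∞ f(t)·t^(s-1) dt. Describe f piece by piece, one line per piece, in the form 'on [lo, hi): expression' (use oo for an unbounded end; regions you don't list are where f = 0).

reversing the power substitution: t**2 on [0, 1); t*exp(-t) on [1, 2)
invert the shared t-power to get t on [0, 1); exp(-t) on [1, 2)
decompose at 1; ℳ[f](s) sums the 2 pieces' integrals
piece [0, 1): integrate t against the kernel
∫ over [1, 4) of sqrt(t)*exp(-sqrt(t))·t^(s-1) joins the sum

on [0, 1): t
on [1, 4): sqrt(t)*exp(-sqrt(t))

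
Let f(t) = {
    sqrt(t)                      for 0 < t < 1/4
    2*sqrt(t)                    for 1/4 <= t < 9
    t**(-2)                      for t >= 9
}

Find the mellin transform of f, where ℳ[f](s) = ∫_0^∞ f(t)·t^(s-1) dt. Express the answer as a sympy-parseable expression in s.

invert the power substitution to get t on [0, 1/2); 2*t on [1/2, 3); t**(-4) on [3, ∞)
split f at 1/4, 9: ℳ[f](s) collects 3 kernel integrals
between 0 and 1/4 the integrand is sqrt(t)·t^(s-1)
over [1/4, 9), the kernel integral of 2*sqrt(t) enters the sum
∫ t**(-2)·t^(s-1) over [9, ∞)

(-36**s*(2*s + 1) + 972*6**(2*s)*(s - 2) - 81*s + 162)/(81*4**s*(s - 2)*(2*s + 1))
  -1/2 < Re(s) < 2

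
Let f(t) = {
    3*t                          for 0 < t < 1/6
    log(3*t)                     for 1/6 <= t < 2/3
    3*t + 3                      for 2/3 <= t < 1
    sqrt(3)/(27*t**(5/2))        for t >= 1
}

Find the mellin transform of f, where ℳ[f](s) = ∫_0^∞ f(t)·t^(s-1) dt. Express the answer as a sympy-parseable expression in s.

invert the common scale on t to get 3*t/2 on [0, 1/3); log(3*t/2) on [1/3, 4/3); 3*t/2 + 3 on [4/3, 2); …
undo the common scale on t: t/2 on [0, 1); log(t/2) on [1, 4); t/2 + 3 on [4, 6); …
peel off the common scale on t: t on [0, 1/2); log(t) on [1/2, 2); t + 3 on [2, 3); …
treat the 4 regions marked off by 1/6, 2/3, 1 separately and sum
segment 0 to 1/6 holds 3*t; add its integral
over [1/6, 2/3), the kernel integral of log(3*t) enters the sum
∫ (3*t + 3)·t^(s-1) over [2/3, 1)
[1, ∞) adds the kernel integral of sqrt(3)/(27*t**(5/2))

(-270*2**(2*s)*s**2*(2*s - 5) + 54*2**(2*s)*s*(s + 1)*(2*s - 5)*log(2) - 162*2**(2*s)*s*(2*s - 5) - 54*2**(2*s)*(s + 1)*(2*s - 5) - 4*sqrt(3)*6**s*s**2*(s + 1) + 324*6**s*s**2*(2*s - 5) + 162*6**s*s*(2*s - 5) + 27*s**2*(2*s - 5) + 54*s*(s + 1)*(2*s - 5)*log(2) + (2*s - 5)*(54*s + 54))/(54*6**s*s**2*(s + 1)*(2*s - 5))
  -1 < Re(s) < 5/2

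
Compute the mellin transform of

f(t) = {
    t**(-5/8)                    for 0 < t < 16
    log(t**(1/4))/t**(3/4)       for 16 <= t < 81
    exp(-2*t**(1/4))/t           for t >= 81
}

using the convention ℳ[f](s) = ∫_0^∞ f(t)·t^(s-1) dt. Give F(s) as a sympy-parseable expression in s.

4*6**(4 - 4*s)*(-8*12**(4*s - 4)*(s - 1)*(8*s - 5)*log(2) - 2*12**(4*s - 4)*(8*s - 5)*log(2) + 2*12**(4*s - 4)*(8*s - 5) + 4*12**(4*s - 4)*sqrt(2)*(8*s + 16*(s - 1)**2 - 7) + 12*18**(4*s - 4)*(s - 1)*(8*s - 5)*log(3) - 3*18**(4*s - 4)*(8*s - 5) + 3*18**(4*s - 4)*(8*s - 5)*log(3) + 3**(4*s - 4)*(8*s - 5)*(8*s + 16*(s - 1)**2 - 7)*uppergamma(4*s - 4, 6))/((8*s - 5)*(8*s + 16*(s - 1)**2 - 7))
  Re(s) > 5/8

reversing the shared t-power: t**(3/8) on [0, 16); t**(1/4)*log(t**(1/4)) on [16, 81); exp(-2*t**(1/4)) on [81, ∞)
peel off the power substitution: t**(3/4) on [0, 4); sqrt(t)*log(sqrt(t)) on [4, 9); exp(-2*sqrt(t)) on [9, ∞)
reversing the power substitution: t**(3/2) on [0, 2); t*log(t) on [2, 3); exp(-2*t) on [3, ∞)
split f at 16, 81: ℳ[f](s) collects 3 kernel integrals
over [0, 16), the kernel integral of t**(-5/8) enters the sum
∫ log(t**(1/4))/t**(3/4)·t^(s-1) over [16, 81)
∫ exp(-2*t**(1/4))/t·t^(s-1) over [81, ∞)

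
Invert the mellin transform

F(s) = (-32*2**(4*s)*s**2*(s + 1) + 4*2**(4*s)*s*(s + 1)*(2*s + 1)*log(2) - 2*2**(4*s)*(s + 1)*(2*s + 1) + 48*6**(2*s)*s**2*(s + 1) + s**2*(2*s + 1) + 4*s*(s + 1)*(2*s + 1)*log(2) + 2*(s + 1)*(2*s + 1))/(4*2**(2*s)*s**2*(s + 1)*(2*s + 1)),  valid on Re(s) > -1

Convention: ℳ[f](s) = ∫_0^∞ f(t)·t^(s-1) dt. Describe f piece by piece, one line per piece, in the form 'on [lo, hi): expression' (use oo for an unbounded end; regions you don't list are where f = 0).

back out the power substitution: t**2 on [0, 1/2); log(t) on [1/2, 2); 2*t on [2, 3)
the 3 pieces separated at 1/4, 4 each add one integral
on [0, 1/4) integrate f = t against the kernel
segment [1/4, 4) carries log(sqrt(t)); integrate it
[4, 9) adds the kernel integral of 2*sqrt(t)

on [0, 1/4): t
on [1/4, 4): log(sqrt(t))
on [4, 9): 2*sqrt(t)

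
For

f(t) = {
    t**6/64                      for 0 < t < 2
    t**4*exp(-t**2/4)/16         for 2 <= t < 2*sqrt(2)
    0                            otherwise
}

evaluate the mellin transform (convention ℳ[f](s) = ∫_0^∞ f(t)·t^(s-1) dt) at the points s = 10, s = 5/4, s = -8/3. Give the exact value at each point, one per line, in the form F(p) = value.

F(10) = -2711552*exp(-2) + 64 + 1001984*exp(-1)
F(5/4) = 2**(1/4)*(-uppergamma(21/8, 2) + 8/29 + uppergamma(21/8, 1))
F(-8/3) = 2**(1/3)*(-5*uppergamma(2/3, 2) + 5*uppergamma(2/3, 1) + 3)/80

undo the common scale on t: t**6 on [0, 1); t**4*exp(-t**2) on [1, sqrt(2))
strip the power substitution: t**3 on [0, 1); t**2*exp(-t) on [1, 2)
undo the shared t-power: t on [0, 1); exp(-t) on [1, 2)
slice at 2, transform all 2 pieces, and sum them
segment [0, 2) carries t**6/64; integrate it
segment 2 to 2*sqrt(2) holds t**4*exp(-t**2/4)/16; add its integral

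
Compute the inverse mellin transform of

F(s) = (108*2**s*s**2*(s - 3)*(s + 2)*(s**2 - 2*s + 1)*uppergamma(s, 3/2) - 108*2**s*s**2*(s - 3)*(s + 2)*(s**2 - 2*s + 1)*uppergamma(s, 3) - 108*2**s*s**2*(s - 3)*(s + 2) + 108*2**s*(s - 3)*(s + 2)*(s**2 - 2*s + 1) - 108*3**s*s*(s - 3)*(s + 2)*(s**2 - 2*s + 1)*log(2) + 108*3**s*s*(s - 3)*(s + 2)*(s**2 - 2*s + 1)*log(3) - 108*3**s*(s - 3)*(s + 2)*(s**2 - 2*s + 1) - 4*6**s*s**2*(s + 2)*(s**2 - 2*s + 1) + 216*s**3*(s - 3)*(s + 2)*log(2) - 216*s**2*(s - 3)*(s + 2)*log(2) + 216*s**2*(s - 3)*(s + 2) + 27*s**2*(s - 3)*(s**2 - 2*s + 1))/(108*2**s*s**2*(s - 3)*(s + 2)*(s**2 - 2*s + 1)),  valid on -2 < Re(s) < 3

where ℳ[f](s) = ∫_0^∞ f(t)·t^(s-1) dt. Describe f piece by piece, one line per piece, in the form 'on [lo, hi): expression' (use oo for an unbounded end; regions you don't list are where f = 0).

treat the 5 regions marked off by 1/2, 1, 3/2, 3 separately and sum
for t in [0, 1/2): the term is ∫ t**2·t^(s-1)
∫ log(t)/t·t^(s-1) over [1/2, 1)
piece [1, 3/2): integrate log(t) against the kernel
[3/2, 3) adds the kernel integral of exp(-t)
between 3 and ∞ the integrand is t**(-3)·t^(s-1)

on [0, 1/2): t**2
on [1/2, 1): log(t)/t
on [1, 3/2): log(t)
on [3/2, 3): exp(-t)
on [3, oo): t**(-3)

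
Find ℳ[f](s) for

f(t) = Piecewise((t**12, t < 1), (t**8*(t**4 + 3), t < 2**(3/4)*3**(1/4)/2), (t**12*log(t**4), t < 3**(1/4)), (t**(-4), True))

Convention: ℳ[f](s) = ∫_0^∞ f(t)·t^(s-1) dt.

2**(-s/4 - 2)*(-162*2**(s/4 + 2)*(s/4 - 1)*(s/4 + 2)*(s/2 + (s/4 + 2)**2 + 5) - 162*2**(s/4 + 2)*(s/4 - 1)*(s/2 + (s/4 + 2)**2 + 5) - 81*3**(s/4 + 2)*(s/4 - 1)*(s/4 + 2)**2*(s/4 + 3)*log(3) + 81*3**(s/4 + 2)*(s/4 - 1)*(s/4 + 2)**2*(s/4 + 3)*log(2) - 81*3**(s/4 + 2)*(s/4 - 1)*(s/4 + 2)*(s/4 + 3)*log(3) + 81*3**(s/4 + 2)*(s/4 - 1)*(s/4 + 2)*(s/4 + 3)*log(2) + 81*3**(s/4 + 2)*(s/4 - 1)*(s/4 + 2)*(s/4 + 3) + 243*3**(s/4 + 2)*(s/4 - 1)*(s/4 + 2)*(s/2 + (s/4 + 2)**2 + 5) + 162*3**(s/4 + 2)*(s/4 - 1)*(s/2 + (s/4 + 2)**2 + 5) + 162*6**(s/4 + 2)*(s/4 - 1)*(s/4 + 2)**2*(s/4 + 3)*log(3) - 162*6**(s/4 + 2)*(s/4 - 1)*(s/4 + 2)*(s/4 + 3) + 162*6**(s/4 + 2)*(s/4 - 1)*(s/4 + 2)*(s/4 + 3)*log(3) - 2*6**(s/4 + 2)*(s/4 + 2)*(s/4 + 3)*(s/2 + (s/4 + 2)**2 + 5))/(216*(s/4 - 1)*(s/4 + 2)*(s/4 + 3)*(s/2 + (s/4 + 2)**2 + 5))
  -12 < Re(s) < 4

invert the power substitution to get t**6 on [0, 1); t**4*(t**2 + 3) on [1, sqrt(6)/2); t**6*log(t**2) on [sqrt(6)/2, sqrt(3)); …
strip the power substitution: t**3 on [0, 1); t**2*(t + 3) on [1, 3/2); t**3*log(t) on [3/2, 3); …
remove the shared t-power first: t on [0, 1); t + 3 on [1, 3/2); t*log(t) on [3/2, 3); …
along the cuts 1, 2**(3/4)*3**(1/4)/2, 3**(1/4), ℳ[f](s) splits into 4 integrals
over [0, 1), the kernel integral of t**12 enters the sum
on [1, 2**(3/4)*3**(1/4)/2) integrate f = t**8*(t**4 + 3) against the kernel
on [2**(3/4)*3**(1/4)/2, 3**(1/4)) integrate f = t**12*log(t**4) against the kernel
over [3**(1/4), ∞), the kernel integral of t**(-4) enters the sum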